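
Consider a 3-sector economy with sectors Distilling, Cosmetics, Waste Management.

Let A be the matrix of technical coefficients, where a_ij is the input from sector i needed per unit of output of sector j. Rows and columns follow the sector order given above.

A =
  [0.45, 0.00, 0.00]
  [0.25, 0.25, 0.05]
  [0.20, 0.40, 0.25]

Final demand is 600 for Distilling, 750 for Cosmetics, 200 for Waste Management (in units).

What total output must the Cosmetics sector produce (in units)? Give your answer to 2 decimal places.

I − A =
  [   0.55     0.00     0.00]
  [  -0.25     0.75    -0.05]
  [  -0.20    -0.40     0.75]
Cofactors of I−A, C_ij = (−1)^(i+j)·(minor ij) (rows/columns in the sector order above):
  C_11 = (0.75)(0.75) − (-0.05)(-0.40) = 0.5425
  C_12 = −[(-0.25)(0.75) − (-0.05)(-0.20)] = 0.1975
  C_13 = (-0.25)(-0.40) − (0.75)(-0.20) = 0.2500
  C_21 = −[(0.00)(0.75) − (0.00)(-0.40)] = 0.0000
  C_22 = (0.55)(0.75) − (0.00)(-0.20) = 0.4125
  C_23 = −[(0.55)(-0.40) − (0.00)(-0.20)] = 0.2200
  C_31 = (0.00)(-0.05) − (0.00)(0.75) = 0.0000
  C_32 = −[(0.55)(-0.05) − (0.00)(-0.25)] = 0.0275
  C_33 = (0.55)(0.75) − (0.00)(-0.25) = 0.4125
det(I−A) = Σ_j (I−A)_1j·C_1j = (0.55)(0.5425) + (0.00)(0.1975) + (0.00)(0.2500) = 0.298375
adj(I−A) = Cᵀ =
  [ 0.5425   0.0000   0.0000]
  [ 0.1975   0.4125   0.0275]
  [ 0.2500   0.2200   0.4125]
(I − A)⁻¹ = adj(I−A) / det(I−A) ≈
  [   1.8182     0.0000     0.0000]
  [   0.6619     1.3825     0.0922]
  [   0.8379     0.7373     1.3825]
x = (I − A)⁻¹ d = adj(I−A)·d / det(I−A), with det(I−A) = 0.298375:
  x_1 = (0.5425·600 + 0.0000·750 + 0.0000·200) / 0.298375 = 325.50 / 0.298375 ≈ 1090.91
  x_2 = (0.1975·600 + 0.4125·750 + 0.0275·200) / 0.298375 = 433.375 / 0.298375 ≈ 1452.45
  x_3 = (0.2500·600 + 0.2200·750 + 0.4125·200) / 0.298375 = 397.50 / 0.298375 ≈ 1332.22

x_2 = 1452.45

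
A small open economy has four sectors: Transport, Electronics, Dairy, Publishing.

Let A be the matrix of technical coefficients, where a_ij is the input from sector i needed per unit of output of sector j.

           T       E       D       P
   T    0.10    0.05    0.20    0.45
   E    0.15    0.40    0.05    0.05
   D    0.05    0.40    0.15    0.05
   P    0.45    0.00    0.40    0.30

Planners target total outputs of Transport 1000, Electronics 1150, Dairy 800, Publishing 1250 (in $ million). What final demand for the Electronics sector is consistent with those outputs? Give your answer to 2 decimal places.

I − A =
  [   0.90    -0.05    -0.20    -0.45]
  [  -0.15     0.60    -0.05    -0.05]
  [  -0.05    -0.40     0.85    -0.05]
  [  -0.45     0.00    -0.40     0.70]
d = (I − A) x:
  d_T = (+0.90)·1000 + (-0.05)·1150 + (-0.20)·800 + (-0.45)·1250 = 120.00
  d_E = (-0.15)·1000 + (+0.60)·1150 + (-0.05)·800 + (-0.05)·1250 = 437.50
  d_D = (-0.05)·1000 + (-0.40)·1150 + (+0.85)·800 + (-0.05)·1250 = 107.50
  d_P = (-0.45)·1000 + (+0.00)·1150 + (-0.40)·800 + (+0.70)·1250 = 105.00

d_E = 437.50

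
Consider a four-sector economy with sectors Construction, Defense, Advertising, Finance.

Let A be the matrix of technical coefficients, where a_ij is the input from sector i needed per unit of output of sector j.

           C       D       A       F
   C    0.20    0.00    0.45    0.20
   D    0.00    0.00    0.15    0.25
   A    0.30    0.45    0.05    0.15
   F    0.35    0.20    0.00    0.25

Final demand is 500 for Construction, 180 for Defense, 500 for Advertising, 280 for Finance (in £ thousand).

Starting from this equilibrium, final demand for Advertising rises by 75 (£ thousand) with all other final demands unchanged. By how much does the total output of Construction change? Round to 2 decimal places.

Δx_C = 83.45

I − A =
  [   0.80     0.00    -0.45    -0.20]
  [   0.00     1.00    -0.15    -0.25]
  [  -0.30    -0.45     0.95    -0.15]
  [  -0.35    -0.20     0.00     0.75]
Compute the cofactors C_ij = (−1)^(i+j)·(3×3 minor ij) of I−A; the adjugate is their transpose:
adj(I−A) = Cᵀ =
  [ 0.609875   0.203375   0.321000   0.294625]
  [ 0.124750   0.378625   0.118875   0.183250]
  [ 0.301875   0.274500   0.490000   0.270000]
  [ 0.317875   0.195875   0.181500   0.571000]
det(I−A) = Σ_j (I−A)_1j·C_1j = (0.80)(0.609875) + (0.00)(0.124750) + (-0.45)(0.301875) + (-0.20)(0.317875) = 0.28848125
(I − A)⁻¹ = adj(I−A) / det(I−A) ≈
  [   2.1141     0.7050     1.1127     1.0213]
  [   0.4324     1.3125     0.4121     0.6352]
  [   1.0464     0.9515     1.6986     0.9359]
  [   1.1019     0.6790     0.6292     1.9793]
Δx = (I − A)⁻¹ Δd with Δd having +75 in the Advertising component and 0 elsewhere.
So Δx_C = L_CA · (+75), where L_CA = adj(I−A)_CA / det(I−A) = 0.321000 / 0.28848125.
Δx_C = 0.321000 × (+75) / 0.28848125 = 24.075 / 0.28848125 ≈ 83.45.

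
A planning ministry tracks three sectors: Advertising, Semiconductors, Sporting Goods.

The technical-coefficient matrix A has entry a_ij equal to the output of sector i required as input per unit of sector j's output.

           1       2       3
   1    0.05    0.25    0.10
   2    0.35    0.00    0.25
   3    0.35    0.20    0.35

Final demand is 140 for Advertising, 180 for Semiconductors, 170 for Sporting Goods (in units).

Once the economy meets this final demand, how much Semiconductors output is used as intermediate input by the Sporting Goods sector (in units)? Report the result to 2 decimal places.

z_23 = 142.11

I − A =
  [   0.95    -0.25    -0.10]
  [  -0.35     1.00    -0.25]
  [  -0.35    -0.20     0.65]
Cofactors of I−A, C_ij = (−1)^(i+j)·(minor ij) (rows/columns in the sector order above):
  C_11 = (1.00)(0.65) − (-0.25)(-0.20) = 0.6000
  C_12 = −[(-0.35)(0.65) − (-0.25)(-0.35)] = 0.3150
  C_13 = (-0.35)(-0.20) − (1.00)(-0.35) = 0.4200
  C_21 = −[(-0.25)(0.65) − (-0.10)(-0.20)] = 0.1825
  C_22 = (0.95)(0.65) − (-0.10)(-0.35) = 0.5825
  C_23 = −[(0.95)(-0.20) − (-0.25)(-0.35)] = 0.2775
  C_31 = (-0.25)(-0.25) − (-0.10)(1.00) = 0.1625
  C_32 = −[(0.95)(-0.25) − (-0.10)(-0.35)] = 0.2725
  C_33 = (0.95)(1.00) − (-0.25)(-0.35) = 0.8625
det(I−A) = Σ_j (I−A)_1j·C_1j = (0.95)(0.6000) + (-0.25)(0.3150) + (-0.10)(0.4200) = 0.44925
adj(I−A) = Cᵀ =
  [ 0.6000   0.1825   0.1625]
  [ 0.3150   0.5825   0.2725]
  [ 0.4200   0.2775   0.8625]
(I − A)⁻¹ = adj(I−A) / det(I−A) ≈
  [   1.3356     0.4062     0.3617]
  [   0.7012     1.2966     0.6066]
  [   0.9349     0.6177     1.9199]
First solve x = (I − A)⁻¹ d = adj(I−A)·d / det(I−A); in particular x_3 = (0.4200·140 + 0.2775·180 + 0.8625·170) / 0.44925 = 255.375 / 0.44925 ≈ 568.4474.
Intermediate flow from 2 to 3: z_23 = a_23 · x_3 = 0.25 × 255.375 / 0.44925 = 63.84375 / 0.44925 ≈ 142.11.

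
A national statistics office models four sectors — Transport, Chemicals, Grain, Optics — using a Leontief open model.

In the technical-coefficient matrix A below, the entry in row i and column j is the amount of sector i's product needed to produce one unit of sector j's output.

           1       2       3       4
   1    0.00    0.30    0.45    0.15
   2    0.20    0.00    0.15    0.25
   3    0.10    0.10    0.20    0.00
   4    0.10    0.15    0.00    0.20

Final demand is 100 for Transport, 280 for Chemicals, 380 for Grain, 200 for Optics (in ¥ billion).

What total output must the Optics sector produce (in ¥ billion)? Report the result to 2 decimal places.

x_4 = 444.13

I − A =
  [   1.00    -0.30    -0.45    -0.15]
  [  -0.20     1.00    -0.15    -0.25]
  [  -0.10    -0.10     0.80     0.00]
  [  -0.10    -0.15     0.00     0.80]
Compute the cofactors C_ij = (−1)^(i+j)·(3×3 minor ij) of I−A; the adjugate is their transpose:
adj(I−A) = Cᵀ =
  [ 0.59800   0.24600   0.38250   0.18900]
  [ 0.16000   0.59200   0.20100   0.21500]
  [ 0.09475   0.10475   0.68750   0.05050]
  [ 0.10475   0.14175   0.08550   0.67850]
det(I−A) = Σ_j (I−A)_1j·C_1j = (1.00)(0.59800) + (-0.30)(0.16000) + (-0.45)(0.09475) + (-0.15)(0.10475) = 0.49165
(I − A)⁻¹ = adj(I−A) / det(I−A) ≈
  [   1.2163     0.5004     0.7780     0.3844]
  [   0.3254     1.2041     0.4088     0.4373]
  [   0.1927     0.2131     1.3984     0.1027]
  [   0.2131     0.2883     0.1739     1.3800]
x = (I − A)⁻¹ d = adj(I−A)·d / det(I−A), with det(I−A) = 0.49165:
  x_1 = (0.59800·100 + 0.24600·280 + 0.38250·380 + 0.18900·200) / 0.49165 = 311.83 / 0.49165 ≈ 634.25
  x_2 = (0.16000·100 + 0.59200·280 + 0.20100·380 + 0.21500·200) / 0.49165 = 301.14 / 0.49165 ≈ 612.51
  x_3 = (0.09475·100 + 0.10475·280 + 0.68750·380 + 0.05050·200) / 0.49165 = 310.155 / 0.49165 ≈ 630.85
  x_4 = (0.10475·100 + 0.14175·280 + 0.08550·380 + 0.67850·200) / 0.49165 = 218.355 / 0.49165 ≈ 444.13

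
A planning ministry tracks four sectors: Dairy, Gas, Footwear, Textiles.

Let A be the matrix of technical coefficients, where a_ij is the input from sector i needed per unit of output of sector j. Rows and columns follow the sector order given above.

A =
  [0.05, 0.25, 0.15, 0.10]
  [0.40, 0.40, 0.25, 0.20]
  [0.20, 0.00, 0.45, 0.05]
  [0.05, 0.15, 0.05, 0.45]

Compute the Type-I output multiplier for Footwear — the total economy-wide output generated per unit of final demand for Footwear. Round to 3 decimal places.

I − A =
  [   0.95    -0.25    -0.15    -0.10]
  [  -0.40     0.60    -0.25    -0.20]
  [  -0.20     0.00     0.55    -0.05]
  [  -0.05    -0.15    -0.05     0.55]
Compute the cofactors C_ij = (−1)^(i+j)·(3×3 minor ij) of I−A; the adjugate is their transpose:
adj(I−A) = Cᵀ =
  [ 0.161625   0.084375   0.088625   0.068125]
  [ 0.155625   0.264375   0.175375   0.140375]
  [ 0.064500   0.038250   0.218500   0.045500]
  [ 0.063000   0.083250   0.075750   0.228000]
det(I−A) = Σ_j (I−A)_1j·C_1j = (0.95)(0.161625) + (-0.25)(0.155625) + (-0.15)(0.064500) + (-0.10)(0.063000) = 0.0986625
(I − A)⁻¹ = adj(I−A) / det(I−A) ≈
  [   1.6382     0.8552     0.8983     0.6905]
  [   1.5773     2.6796     1.7775     1.4228]
  [   0.6537     0.3877     2.2146     0.4612]
  [   0.6385     0.8438     0.7678     2.3109]
The output multiplier for sector j is the column-j sum of the Leontief inverse (I − A)⁻¹ = adj(I−A) / det(I−A).
Column F of adj(I−A): (0.088625, 0.175375, 0.218500, 0.075750); det(I−A) = 0.0986625.
m_F = (0.088625 + 0.175375 + 0.218500 + 0.075750) / 0.0986625 = 0.55825 / 0.0986625 ≈ 5.658.

m_F = 5.658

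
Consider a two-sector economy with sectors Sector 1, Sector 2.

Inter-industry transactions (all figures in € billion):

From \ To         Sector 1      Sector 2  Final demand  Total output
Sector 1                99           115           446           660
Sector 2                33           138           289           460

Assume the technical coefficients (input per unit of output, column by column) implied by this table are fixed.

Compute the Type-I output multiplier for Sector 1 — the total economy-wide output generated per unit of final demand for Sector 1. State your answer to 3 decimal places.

Technical coefficients a_ij = z_ij / X_j:
  a_11 = 99/660 = 0.15, a_21 = 33/660 = 0.05
  a_12 = 115/460 = 0.25, a_22 = 138/460 = 0.30
I − A =
  [   0.85    -0.25]
  [  -0.05     0.70]
det(I−A) = (0.85)(0.70) − (-0.25)(-0.05) = 0.5825
adj(I−A) = [[0.70, 0.25], [0.05, 0.85]]
(I − A)⁻¹ = adj(I−A) / det(I−A) ≈
  [   1.2017     0.4292]
  [   0.0858     1.4592]
The output multiplier for sector j is the column-j sum of the Leontief inverse (I − A)⁻¹ = adj(I−A) / det(I−A).
Column 1 of adj(I−A): (0.70, 0.05); det(I−A) = 0.5825.
m_1 = (0.70 + 0.05) / 0.5825 = 0.75 / 0.5825 ≈ 1.288.

m_1 = 1.288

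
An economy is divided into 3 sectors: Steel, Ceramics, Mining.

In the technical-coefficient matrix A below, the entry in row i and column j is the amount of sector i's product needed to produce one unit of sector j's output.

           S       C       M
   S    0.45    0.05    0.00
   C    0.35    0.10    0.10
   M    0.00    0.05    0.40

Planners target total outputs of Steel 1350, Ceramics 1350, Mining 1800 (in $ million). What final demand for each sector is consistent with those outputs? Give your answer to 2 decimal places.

I − A =
  [   0.55    -0.05     0.00]
  [  -0.35     0.90    -0.10]
  [   0.00    -0.05     0.60]
d = (I − A) x:
  d_S = (+0.55)·1350 + (-0.05)·1350 + (+0.00)·1800 = 675.00
  d_C = (-0.35)·1350 + (+0.90)·1350 + (-0.10)·1800 = 562.50
  d_M = (+0.00)·1350 + (-0.05)·1350 + (+0.60)·1800 = 1012.50

d_S = 675.00, d_C = 562.50, d_M = 1012.50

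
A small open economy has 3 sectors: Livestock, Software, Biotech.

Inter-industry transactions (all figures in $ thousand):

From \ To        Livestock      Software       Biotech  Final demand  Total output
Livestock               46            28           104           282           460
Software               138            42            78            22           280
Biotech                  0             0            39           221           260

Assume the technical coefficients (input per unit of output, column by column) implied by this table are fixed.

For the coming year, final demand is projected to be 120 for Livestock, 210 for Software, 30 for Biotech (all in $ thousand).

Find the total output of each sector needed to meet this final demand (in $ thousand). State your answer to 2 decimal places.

x_L = 185.11, x_S = 324.85, x_B = 35.29

Technical coefficients a_ij = z_ij / X_j:
  a_LL = 46/460 = 0.10, a_SL = 138/460 = 0.30, a_BL = 0/460 = 0.00
  a_LS = 28/280 = 0.10, a_SS = 42/280 = 0.15, a_BS = 0/280 = 0.00
  a_LB = 104/260 = 0.40, a_SB = 78/260 = 0.30, a_BB = 39/260 = 0.15
I − A =
  [   0.90    -0.10    -0.40]
  [  -0.30     0.85    -0.30]
  [   0.00     0.00     0.85]
Cofactors of I−A, C_ij = (−1)^(i+j)·(minor ij) (rows/columns in the sector order above):
  C_11 = (0.85)(0.85) − (-0.30)(0.00) = 0.7225
  C_12 = −[(-0.30)(0.85) − (-0.30)(0.00)] = 0.2550
  C_13 = (-0.30)(0.00) − (0.85)(0.00) = 0.0000
  C_21 = −[(-0.10)(0.85) − (-0.40)(0.00)] = 0.0850
  C_22 = (0.90)(0.85) − (-0.40)(0.00) = 0.7650
  C_23 = −[(0.90)(0.00) − (-0.10)(0.00)] = 0.0000
  C_31 = (-0.10)(-0.30) − (-0.40)(0.85) = 0.3700
  C_32 = −[(0.90)(-0.30) − (-0.40)(-0.30)] = 0.3900
  C_33 = (0.90)(0.85) − (-0.10)(-0.30) = 0.7350
det(I−A) = Σ_j (I−A)_1j·C_1j = (0.90)(0.7225) + (-0.10)(0.2550) + (-0.40)(0.0000) = 0.62475
adj(I−A) = Cᵀ =
  [ 0.7225   0.0850   0.3700]
  [ 0.2550   0.7650   0.3900]
  [ 0.0000   0.0000   0.7350]
(I − A)⁻¹ = adj(I−A) / det(I−A) ≈
  [   1.1565     0.1361     0.5922]
  [   0.4082     1.2245     0.6242]
  [   0.0000     0.0000     1.1765]
x = (I − A)⁻¹ d = adj(I−A)·d / det(I−A), with det(I−A) = 0.62475:
  x_L = (0.7225·120 + 0.0850·210 + 0.3700·30) / 0.62475 = 115.65 / 0.62475 ≈ 185.11
  x_S = (0.2550·120 + 0.7650·210 + 0.3900·30) / 0.62475 = 202.95 / 0.62475 ≈ 324.85
  x_B = (0.0000·120 + 0.0000·210 + 0.7350·30) / 0.62475 = 22.05 / 0.62475 ≈ 35.29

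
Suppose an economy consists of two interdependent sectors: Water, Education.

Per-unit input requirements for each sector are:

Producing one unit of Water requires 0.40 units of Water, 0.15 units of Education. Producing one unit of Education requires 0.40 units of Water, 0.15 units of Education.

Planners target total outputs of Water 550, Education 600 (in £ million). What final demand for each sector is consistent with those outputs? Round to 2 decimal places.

d_1 = 90.00, d_2 = 427.50

I − A =
  [   0.60    -0.40]
  [  -0.15     0.85]
d = (I − A) x:
  d_1 = (+0.60)·550 + (-0.40)·600 = 90.00
  d_2 = (-0.15)·550 + (+0.85)·600 = 427.50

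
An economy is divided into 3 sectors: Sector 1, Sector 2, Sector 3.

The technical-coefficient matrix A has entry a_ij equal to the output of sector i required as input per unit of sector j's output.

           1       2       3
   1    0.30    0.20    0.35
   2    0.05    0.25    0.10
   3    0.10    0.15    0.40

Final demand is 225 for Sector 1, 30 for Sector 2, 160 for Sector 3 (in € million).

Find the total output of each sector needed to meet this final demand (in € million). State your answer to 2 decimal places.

I − A =
  [   0.70    -0.20    -0.35]
  [  -0.05     0.75    -0.10]
  [  -0.10    -0.15     0.60]
Cofactors of I−A, C_ij = (−1)^(i+j)·(minor ij) (rows/columns in the sector order above):
  C_11 = (0.75)(0.60) − (-0.10)(-0.15) = 0.4350
  C_12 = −[(-0.05)(0.60) − (-0.10)(-0.10)] = 0.0400
  C_13 = (-0.05)(-0.15) − (0.75)(-0.10) = 0.0825
  C_21 = −[(-0.20)(0.60) − (-0.35)(-0.15)] = 0.1725
  C_22 = (0.70)(0.60) − (-0.35)(-0.10) = 0.3850
  C_23 = −[(0.70)(-0.15) − (-0.20)(-0.10)] = 0.1250
  C_31 = (-0.20)(-0.10) − (-0.35)(0.75) = 0.2825
  C_32 = −[(0.70)(-0.10) − (-0.35)(-0.05)] = 0.0875
  C_33 = (0.70)(0.75) − (-0.20)(-0.05) = 0.5150
det(I−A) = Σ_j (I−A)_1j·C_1j = (0.70)(0.4350) + (-0.20)(0.0400) + (-0.35)(0.0825) = 0.267625
adj(I−A) = Cᵀ =
  [ 0.4350   0.1725   0.2825]
  [ 0.0400   0.3850   0.0875]
  [ 0.0825   0.1250   0.5150]
(I − A)⁻¹ = adj(I−A) / det(I−A) ≈
  [   1.6254     0.6446     1.0556]
  [   0.1495     1.4386     0.3270]
  [   0.3083     0.4671     1.9243]
x = (I − A)⁻¹ d = adj(I−A)·d / det(I−A), with det(I−A) = 0.267625:
  x_1 = (0.4350·225 + 0.1725·30 + 0.2825·160) / 0.267625 = 148.25 / 0.267625 ≈ 553.95
  x_2 = (0.0400·225 + 0.3850·30 + 0.0875·160) / 0.267625 = 34.55 / 0.267625 ≈ 129.10
  x_3 = (0.0825·225 + 0.1250·30 + 0.5150·160) / 0.267625 = 104.7125 / 0.267625 ≈ 391.27

x_1 = 553.95, x_2 = 129.10, x_3 = 391.27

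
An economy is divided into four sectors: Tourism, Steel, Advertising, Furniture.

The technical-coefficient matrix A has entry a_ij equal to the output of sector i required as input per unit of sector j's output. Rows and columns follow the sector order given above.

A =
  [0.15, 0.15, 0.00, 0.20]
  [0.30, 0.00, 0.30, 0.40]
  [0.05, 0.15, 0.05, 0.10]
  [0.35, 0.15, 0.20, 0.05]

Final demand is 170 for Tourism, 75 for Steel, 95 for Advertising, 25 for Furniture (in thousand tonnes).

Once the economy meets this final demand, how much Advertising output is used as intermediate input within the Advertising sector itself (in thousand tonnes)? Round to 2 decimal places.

z_AA = 9.54

I − A =
  [   0.85    -0.15     0.00    -0.20]
  [  -0.30     1.00    -0.30    -0.40]
  [  -0.05    -0.15     0.95    -0.10]
  [  -0.35    -0.15    -0.20     0.95]
Compute the cofactors C_ij = (−1)^(i+j)·(3×3 minor ij) of I−A; the adjugate is their transpose:
adj(I−A) = Cᵀ =
  [ 0.766250   0.166875   0.103750   0.242500]
  [ 0.426500   0.681625   0.301250   0.408500]
  [ 0.147750   0.137250   0.613750   0.153500]
  [ 0.380750   0.198000   0.215000   0.724250]
det(I−A) = Σ_j (I−A)_1j·C_1j = (0.85)(0.766250) + (-0.15)(0.426500) + (0.00)(0.147750) + (-0.20)(0.380750) = 0.5111875
(I − A)⁻¹ = adj(I−A) / det(I−A) ≈
  [   1.4990     0.3264     0.2030     0.4744]
  [   0.8343     1.3334     0.5893     0.7991]
  [   0.2890     0.2685     1.2006     0.3003]
  [   0.7448     0.3873     0.4206     1.4168]
First solve x = (I − A)⁻¹ d = adj(I−A)·d / det(I−A); in particular x_A = (0.147750·170 + 0.137250·75 + 0.613750·95 + 0.153500·25) / 0.5111875 = 97.555 / 0.5111875 ≈ 190.8400.
Intermediate flow from A to A: z_AA = a_AA · x_A = 0.05 × 97.555 / 0.5111875 = 4.87775 / 0.5111875 ≈ 9.54.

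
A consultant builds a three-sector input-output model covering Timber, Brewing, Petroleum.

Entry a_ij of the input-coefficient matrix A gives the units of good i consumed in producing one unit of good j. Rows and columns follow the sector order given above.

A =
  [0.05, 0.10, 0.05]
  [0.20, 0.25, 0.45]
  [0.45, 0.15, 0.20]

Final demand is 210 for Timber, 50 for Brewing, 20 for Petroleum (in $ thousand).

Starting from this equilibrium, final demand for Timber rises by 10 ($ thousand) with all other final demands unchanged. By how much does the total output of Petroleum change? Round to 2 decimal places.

I − A =
  [   0.95    -0.10    -0.05]
  [  -0.20     0.75    -0.45]
  [  -0.45    -0.15     0.80]
Cofactors of I−A, C_ij = (−1)^(i+j)·(minor ij) (rows/columns in the sector order above):
  C_11 = (0.75)(0.80) − (-0.45)(-0.15) = 0.5325
  C_12 = −[(-0.20)(0.80) − (-0.45)(-0.45)] = 0.3625
  C_13 = (-0.20)(-0.15) − (0.75)(-0.45) = 0.3675
  C_21 = −[(-0.10)(0.80) − (-0.05)(-0.15)] = 0.0875
  C_22 = (0.95)(0.80) − (-0.05)(-0.45) = 0.7375
  C_23 = −[(0.95)(-0.15) − (-0.10)(-0.45)] = 0.1875
  C_31 = (-0.10)(-0.45) − (-0.05)(0.75) = 0.0825
  C_32 = −[(0.95)(-0.45) − (-0.05)(-0.20)] = 0.4375
  C_33 = (0.95)(0.75) − (-0.10)(-0.20) = 0.6925
det(I−A) = Σ_j (I−A)_1j·C_1j = (0.95)(0.5325) + (-0.10)(0.3625) + (-0.05)(0.3675) = 0.45125
adj(I−A) = Cᵀ =
  [ 0.5325   0.0875   0.0825]
  [ 0.3625   0.7375   0.4375]
  [ 0.3675   0.1875   0.6925]
(I − A)⁻¹ = adj(I−A) / det(I−A) ≈
  [   1.1801     0.1939     0.1828]
  [   0.8033     1.6343     0.9695]
  [   0.8144     0.4155     1.5346]
Δx = (I − A)⁻¹ Δd with Δd having +10 in the Timber component and 0 elsewhere.
So Δx_P = L_PT · (+10), where L_PT = adj(I−A)_PT / det(I−A) = 0.3675 / 0.45125.
Δx_P = 0.3675 × (+10) / 0.45125 = 3.675 / 0.45125 ≈ 8.14.

Δx_P = 8.14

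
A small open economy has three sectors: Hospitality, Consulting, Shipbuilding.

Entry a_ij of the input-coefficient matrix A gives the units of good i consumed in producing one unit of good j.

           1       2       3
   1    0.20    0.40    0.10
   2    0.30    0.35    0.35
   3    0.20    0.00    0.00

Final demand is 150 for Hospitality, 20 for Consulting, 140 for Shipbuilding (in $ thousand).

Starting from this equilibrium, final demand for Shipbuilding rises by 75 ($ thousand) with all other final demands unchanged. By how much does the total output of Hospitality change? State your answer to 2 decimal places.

I − A =
  [   0.80    -0.40    -0.10]
  [  -0.30     0.65    -0.35]
  [  -0.20     0.00     1.00]
Cofactors of I−A, C_ij = (−1)^(i+j)·(minor ij) (rows/columns in the sector order above):
  C_11 = (0.65)(1.00) − (-0.35)(0.00) = 0.6500
  C_12 = −[(-0.30)(1.00) − (-0.35)(-0.20)] = 0.3700
  C_13 = (-0.30)(0.00) − (0.65)(-0.20) = 0.1300
  C_21 = −[(-0.40)(1.00) − (-0.10)(0.00)] = 0.4000
  C_22 = (0.80)(1.00) − (-0.10)(-0.20) = 0.7800
  C_23 = −[(0.80)(0.00) − (-0.40)(-0.20)] = 0.0800
  C_31 = (-0.40)(-0.35) − (-0.10)(0.65) = 0.2050
  C_32 = −[(0.80)(-0.35) − (-0.10)(-0.30)] = 0.3100
  C_33 = (0.80)(0.65) − (-0.40)(-0.30) = 0.4000
det(I−A) = Σ_j (I−A)_1j·C_1j = (0.80)(0.6500) + (-0.40)(0.3700) + (-0.10)(0.1300) = 0.3590
adj(I−A) = Cᵀ =
  [ 0.6500   0.4000   0.2050]
  [ 0.3700   0.7800   0.3100]
  [ 0.1300   0.0800   0.4000]
(I − A)⁻¹ = adj(I−A) / det(I−A) ≈
  [   1.8106     1.1142     0.5710]
  [   1.0306     2.1727     0.8635]
  [   0.3621     0.2228     1.1142]
Δx = (I − A)⁻¹ Δd with Δd having +75 in the Shipbuilding component and 0 elsewhere.
So Δx_1 = L_13 · (+75), where L_13 = adj(I−A)_13 / det(I−A) = 0.2050 / 0.3590.
Δx_1 = 0.2050 × (+75) / 0.3590 = 15.375 / 0.3590 ≈ 42.83.

Δx_1 = 42.83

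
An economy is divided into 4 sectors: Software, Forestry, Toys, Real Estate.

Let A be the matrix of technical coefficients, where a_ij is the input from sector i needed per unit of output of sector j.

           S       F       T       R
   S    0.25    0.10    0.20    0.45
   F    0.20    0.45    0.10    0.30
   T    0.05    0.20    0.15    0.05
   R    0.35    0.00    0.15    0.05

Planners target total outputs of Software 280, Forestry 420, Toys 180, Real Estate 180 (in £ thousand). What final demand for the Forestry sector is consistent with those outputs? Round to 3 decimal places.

I − A =
  [   0.75    -0.10    -0.20    -0.45]
  [  -0.20     0.55    -0.10    -0.30]
  [  -0.05    -0.20     0.85    -0.05]
  [  -0.35     0.00    -0.15     0.95]
d = (I − A) x:
  d_S = (+0.75)·280 + (-0.10)·420 + (-0.20)·180 + (-0.45)·180 = 51.000
  d_F = (-0.20)·280 + (+0.55)·420 + (-0.10)·180 + (-0.30)·180 = 103.000
  d_T = (-0.05)·280 + (-0.20)·420 + (+0.85)·180 + (-0.05)·180 = 46.000
  d_R = (-0.35)·280 + (+0.00)·420 + (-0.15)·180 + (+0.95)·180 = 46.000

d_F = 103.000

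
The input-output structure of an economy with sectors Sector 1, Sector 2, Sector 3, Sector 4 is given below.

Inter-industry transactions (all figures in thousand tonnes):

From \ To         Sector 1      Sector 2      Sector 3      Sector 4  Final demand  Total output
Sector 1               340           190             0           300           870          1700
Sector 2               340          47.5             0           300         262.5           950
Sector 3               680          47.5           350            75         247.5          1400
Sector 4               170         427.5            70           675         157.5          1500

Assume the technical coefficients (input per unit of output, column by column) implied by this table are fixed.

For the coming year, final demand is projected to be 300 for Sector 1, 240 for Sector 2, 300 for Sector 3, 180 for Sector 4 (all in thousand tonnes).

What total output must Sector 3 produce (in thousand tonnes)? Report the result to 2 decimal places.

Technical coefficients a_ij = z_ij / X_j:
  a_11 = 340/1700 = 0.20, a_21 = 340/1700 = 0.20, a_31 = 680/1700 = 0.40, a_41 = 170/1700 = 0.10
  a_12 = 190/950 = 0.20, a_22 = 47.5/950 = 0.05, a_32 = 47.5/950 = 0.05, a_42 = 427.5/950 = 0.45
  a_13 = 0/1400 = 0.00, a_23 = 0/1400 = 0.00, a_33 = 350/1400 = 0.25, a_43 = 70/1400 = 0.05
  a_14 = 300/1500 = 0.20, a_24 = 300/1500 = 0.20, a_34 = 75/1500 = 0.05, a_44 = 675/1500 = 0.45
I − A =
  [   0.80    -0.20     0.00    -0.20]
  [  -0.20     0.95     0.00    -0.20]
  [  -0.40    -0.05     0.75    -0.05]
  [  -0.10    -0.45    -0.05     0.55]
Compute the cofactors C_ij = (−1)^(i+j)·(3×3 minor ij) of I−A; the adjugate is their transpose:
adj(I−A) = Cᵀ =
  [ 0.32150   0.15000   0.01150   0.17250]
  [ 0.10100   0.30900   0.01000   0.15000]
  [ 0.18875   0.12000   0.28300   0.13800]
  [ 0.15825   0.29100   0.03600   0.54000]
det(I−A) = Σ_j (I−A)_1j·C_1j = (0.80)(0.32150) + (-0.20)(0.10100) + (0.00)(0.18875) + (-0.20)(0.15825) = 0.20535
(I − A)⁻¹ = adj(I−A) / det(I−A) ≈
  [   1.5656     0.7305     0.0560     0.8400]
  [   0.4918     1.5047     0.0487     0.7305]
  [   0.9192     0.5844     1.3781     0.6720]
  [   0.7706     1.4171     0.1753     2.6297]
x = (I − A)⁻¹ d = adj(I−A)·d / det(I−A), with det(I−A) = 0.20535:
  x_1 = (0.32150·300 + 0.15000·240 + 0.01150·300 + 0.17250·180) / 0.20535 = 166.95 / 0.20535 ≈ 813.00
  x_2 = (0.10100·300 + 0.30900·240 + 0.01000·300 + 0.15000·180) / 0.20535 = 134.46 / 0.20535 ≈ 654.78
  x_3 = (0.18875·300 + 0.12000·240 + 0.28300·300 + 0.13800·180) / 0.20535 = 195.165 / 0.20535 ≈ 950.40
  x_4 = (0.15825·300 + 0.29100·240 + 0.03600·300 + 0.54000·180) / 0.20535 = 225.315 / 0.20535 ≈ 1097.22

x_3 = 950.40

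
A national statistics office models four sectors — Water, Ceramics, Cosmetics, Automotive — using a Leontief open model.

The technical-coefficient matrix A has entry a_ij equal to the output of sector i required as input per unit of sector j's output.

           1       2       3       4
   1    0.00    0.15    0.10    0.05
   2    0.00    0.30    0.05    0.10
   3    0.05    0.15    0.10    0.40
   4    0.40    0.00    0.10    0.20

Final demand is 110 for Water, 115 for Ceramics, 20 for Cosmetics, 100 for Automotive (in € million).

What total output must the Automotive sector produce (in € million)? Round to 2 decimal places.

I − A =
  [   1.00    -0.15    -0.10    -0.05]
  [   0.00     0.70    -0.05    -0.10]
  [  -0.05    -0.15     0.90    -0.40]
  [  -0.40     0.00    -0.10     0.80]
Compute the cofactors C_ij = (−1)^(i+j)·(3×3 minor ij) of I−A; the adjugate is their transpose:
adj(I−A) = Cᵀ =
  [ 0.468500   0.114750   0.067000   0.077125]
  [ 0.046500   0.641750   0.053000   0.109625]
  [ 0.146000   0.147000   0.540000   0.297500]
  [ 0.252500   0.075750   0.101000   0.618625]
det(I−A) = Σ_j (I−A)_1j·C_1j = (1.00)(0.468500) + (-0.15)(0.046500) + (-0.10)(0.146000) + (-0.05)(0.252500) = 0.4343
(I − A)⁻¹ = adj(I−A) / det(I−A) ≈
  [   1.0787     0.2642     0.1543     0.1776]
  [   0.1071     1.4777     0.1220     0.2524]
  [   0.3362     0.3385     1.2434     0.6850]
  [   0.5814     0.1744     0.2326     1.4244]
x = (I − A)⁻¹ d = adj(I−A)·d / det(I−A), with det(I−A) = 0.4343:
  x_1 = (0.468500·110 + 0.114750·115 + 0.067000·20 + 0.077125·100) / 0.4343 = 73.78375 / 0.4343 ≈ 169.89
  x_2 = (0.046500·110 + 0.641750·115 + 0.053000·20 + 0.109625·100) / 0.4343 = 90.93875 / 0.4343 ≈ 209.39
  x_3 = (0.146000·110 + 0.147000·115 + 0.540000·20 + 0.297500·100) / 0.4343 = 73.515 / 0.4343 ≈ 169.27
  x_4 = (0.252500·110 + 0.075750·115 + 0.101000·20 + 0.618625·100) / 0.4343 = 100.36875 / 0.4343 ≈ 231.10

x_4 = 231.10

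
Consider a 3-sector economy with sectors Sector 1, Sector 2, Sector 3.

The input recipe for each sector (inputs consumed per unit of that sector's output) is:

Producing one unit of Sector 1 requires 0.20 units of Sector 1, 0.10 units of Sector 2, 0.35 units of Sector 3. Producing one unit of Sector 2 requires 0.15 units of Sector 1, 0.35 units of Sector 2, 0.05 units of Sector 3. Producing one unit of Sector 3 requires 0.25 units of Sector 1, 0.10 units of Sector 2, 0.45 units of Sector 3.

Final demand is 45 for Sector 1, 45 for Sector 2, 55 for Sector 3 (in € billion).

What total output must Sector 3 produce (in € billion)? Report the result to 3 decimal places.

I − A =
  [   0.80    -0.15    -0.25]
  [  -0.10     0.65    -0.10]
  [  -0.35    -0.05     0.55]
Cofactors of I−A, C_ij = (−1)^(i+j)·(minor ij) (rows/columns in the sector order above):
  C_11 = (0.65)(0.55) − (-0.10)(-0.05) = 0.3525
  C_12 = −[(-0.10)(0.55) − (-0.10)(-0.35)] = 0.0900
  C_13 = (-0.10)(-0.05) − (0.65)(-0.35) = 0.2325
  C_21 = −[(-0.15)(0.55) − (-0.25)(-0.05)] = 0.0950
  C_22 = (0.80)(0.55) − (-0.25)(-0.35) = 0.3525
  C_23 = −[(0.80)(-0.05) − (-0.15)(-0.35)] = 0.0925
  C_31 = (-0.15)(-0.10) − (-0.25)(0.65) = 0.1775
  C_32 = −[(0.80)(-0.10) − (-0.25)(-0.10)] = 0.1050
  C_33 = (0.80)(0.65) − (-0.15)(-0.10) = 0.5050
det(I−A) = Σ_j (I−A)_1j·C_1j = (0.80)(0.3525) + (-0.15)(0.0900) + (-0.25)(0.2325) = 0.210375
adj(I−A) = Cᵀ =
  [ 0.3525   0.0950   0.1775]
  [ 0.0900   0.3525   0.1050]
  [ 0.2325   0.0925   0.5050]
(I − A)⁻¹ = adj(I−A) / det(I−A) ≈
  [   1.6756     0.4516     0.8437]
  [   0.4278     1.6756     0.4991]
  [   1.1052     0.4397     2.4005]
x = (I − A)⁻¹ d = adj(I−A)·d / det(I−A), with det(I−A) = 0.210375:
  x_1 = (0.3525·45 + 0.0950·45 + 0.1775·55) / 0.210375 = 29.90 / 0.210375 ≈ 142.127
  x_2 = (0.0900·45 + 0.3525·45 + 0.1050·55) / 0.210375 = 25.6875 / 0.210375 ≈ 122.103
  x_3 = (0.2325·45 + 0.0925·45 + 0.5050·55) / 0.210375 = 42.40 / 0.210375 ≈ 201.545

x_3 = 201.545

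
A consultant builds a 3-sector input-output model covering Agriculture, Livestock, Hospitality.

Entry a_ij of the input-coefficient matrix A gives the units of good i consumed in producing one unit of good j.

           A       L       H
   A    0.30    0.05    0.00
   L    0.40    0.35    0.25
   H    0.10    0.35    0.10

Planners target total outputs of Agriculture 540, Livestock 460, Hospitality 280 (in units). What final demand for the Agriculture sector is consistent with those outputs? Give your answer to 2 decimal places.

d_A = 355.00

I − A =
  [   0.70    -0.05     0.00]
  [  -0.40     0.65    -0.25]
  [  -0.10    -0.35     0.90]
d = (I − A) x:
  d_A = (+0.70)·540 + (-0.05)·460 + (+0.00)·280 = 355.00
  d_L = (-0.40)·540 + (+0.65)·460 + (-0.25)·280 = 13.00
  d_H = (-0.10)·540 + (-0.35)·460 + (+0.90)·280 = 37.00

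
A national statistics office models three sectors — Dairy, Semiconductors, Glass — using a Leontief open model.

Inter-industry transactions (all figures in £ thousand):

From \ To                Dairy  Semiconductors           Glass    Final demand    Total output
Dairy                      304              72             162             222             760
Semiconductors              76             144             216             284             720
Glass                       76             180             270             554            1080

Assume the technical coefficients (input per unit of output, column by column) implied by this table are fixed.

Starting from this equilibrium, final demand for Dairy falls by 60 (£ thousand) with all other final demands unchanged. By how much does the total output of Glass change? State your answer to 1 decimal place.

Δx_G = -20.7

Technical coefficients a_ij = z_ij / X_j:
  a_DD = 304/760 = 0.40, a_SD = 76/760 = 0.10, a_GD = 76/760 = 0.10
  a_DS = 72/720 = 0.10, a_SS = 144/720 = 0.20, a_GS = 180/720 = 0.25
  a_DG = 162/1080 = 0.15, a_SG = 216/1080 = 0.20, a_GG = 270/1080 = 0.25
I − A =
  [   0.60    -0.10    -0.15]
  [  -0.10     0.80    -0.20]
  [  -0.10    -0.25     0.75]
Cofactors of I−A, C_ij = (−1)^(i+j)·(minor ij) (rows/columns in the sector order above):
  C_11 = (0.80)(0.75) − (-0.20)(-0.25) = 0.5500
  C_12 = −[(-0.10)(0.75) − (-0.20)(-0.10)] = 0.0950
  C_13 = (-0.10)(-0.25) − (0.80)(-0.10) = 0.1050
  C_21 = −[(-0.10)(0.75) − (-0.15)(-0.25)] = 0.1125
  C_22 = (0.60)(0.75) − (-0.15)(-0.10) = 0.4350
  C_23 = −[(0.60)(-0.25) − (-0.10)(-0.10)] = 0.1600
  C_31 = (-0.10)(-0.20) − (-0.15)(0.80) = 0.1400
  C_32 = −[(0.60)(-0.20) − (-0.15)(-0.10)] = 0.1350
  C_33 = (0.60)(0.80) − (-0.10)(-0.10) = 0.4700
det(I−A) = Σ_j (I−A)_1j·C_1j = (0.60)(0.5500) + (-0.10)(0.0950) + (-0.15)(0.1050) = 0.30475
adj(I−A) = Cᵀ =
  [ 0.5500   0.1125   0.1400]
  [ 0.0950   0.4350   0.1350]
  [ 0.1050   0.1600   0.4700]
(I − A)⁻¹ = adj(I−A) / det(I−A) ≈
  [   1.8048     0.3692     0.4594]
  [   0.3117     1.4274     0.4430]
  [   0.3445     0.5250     1.5422]
Δx = (I − A)⁻¹ Δd with Δd having -60 in the Dairy component and 0 elsewhere.
So Δx_G = L_GD · (-60), where L_GD = adj(I−A)_GD / det(I−A) = 0.1050 / 0.30475.
Δx_G = 0.1050 × (-60) / 0.30475 = -6.30 / 0.30475 ≈ -20.7.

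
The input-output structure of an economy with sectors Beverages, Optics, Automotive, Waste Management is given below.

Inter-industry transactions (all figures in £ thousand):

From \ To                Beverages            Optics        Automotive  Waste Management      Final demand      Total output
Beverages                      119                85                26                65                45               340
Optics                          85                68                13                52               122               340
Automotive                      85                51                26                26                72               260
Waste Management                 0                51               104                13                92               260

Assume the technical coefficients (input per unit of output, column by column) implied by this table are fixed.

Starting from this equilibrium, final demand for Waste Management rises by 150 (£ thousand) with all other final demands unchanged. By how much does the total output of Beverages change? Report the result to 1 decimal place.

Δx_B = 126.3

Technical coefficients a_ij = z_ij / X_j:
  a_BB = 119/340 = 0.35, a_OB = 85/340 = 0.25, a_AB = 85/340 = 0.25, a_WB = 0/340 = 0.00
  a_BO = 85/340 = 0.25, a_OO = 68/340 = 0.20, a_AO = 51/340 = 0.15, a_WO = 51/340 = 0.15
  a_BA = 26/260 = 0.10, a_OA = 13/260 = 0.05, a_AA = 26/260 = 0.10, a_WA = 104/260 = 0.40
  a_BW = 65/260 = 0.25, a_OW = 52/260 = 0.20, a_AW = 26/260 = 0.10, a_WW = 13/260 = 0.05
I − A =
  [   0.65    -0.25    -0.10    -0.25]
  [  -0.25     0.80    -0.05    -0.20]
  [  -0.25    -0.15     0.90    -0.10]
  [   0.00    -0.15    -0.40     0.95]
Compute the cofactors C_ij = (−1)^(i+j)·(3×3 minor ij) of I−A; the adjugate is their transpose:
adj(I−A) = Cᵀ =
  [ 0.605125   0.268250   0.186750   0.235375]
  [ 0.235625   0.481000   0.131625   0.177125]
  [ 0.221875   0.171125   0.405750   0.137125]
  [ 0.130625   0.148000   0.191625   0.380000]
det(I−A) = Σ_j (I−A)_1j·C_1j = (0.65)(0.605125) + (-0.25)(0.235625) + (-0.10)(0.221875) + (-0.25)(0.130625) = 0.27958125
(I − A)⁻¹ = adj(I−A) / det(I−A) ≈
  [   2.1644     0.9595     0.6680     0.8419]
  [   0.8428     1.7204     0.4708     0.6335]
  [   0.7936     0.6121     1.4513     0.4905]
  [   0.4672     0.5294     0.6854     1.3592]
Δx = (I − A)⁻¹ Δd with Δd having +150 in the Waste Management component and 0 elsewhere.
So Δx_B = L_BW · (+150), where L_BW = adj(I−A)_BW / det(I−A) = 0.235375 / 0.27958125.
Δx_B = 0.235375 × (+150) / 0.27958125 = 35.30625 / 0.27958125 ≈ 126.3.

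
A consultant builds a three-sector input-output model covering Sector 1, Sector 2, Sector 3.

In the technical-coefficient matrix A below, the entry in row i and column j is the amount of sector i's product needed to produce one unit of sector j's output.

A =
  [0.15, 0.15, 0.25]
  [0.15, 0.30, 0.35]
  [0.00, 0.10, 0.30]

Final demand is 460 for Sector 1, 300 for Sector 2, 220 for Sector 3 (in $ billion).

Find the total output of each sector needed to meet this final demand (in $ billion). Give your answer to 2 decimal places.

I − A =
  [   0.85    -0.15    -0.25]
  [  -0.15     0.70    -0.35]
  [   0.00    -0.10     0.70]
Cofactors of I−A, C_ij = (−1)^(i+j)·(minor ij) (rows/columns in the sector order above):
  C_11 = (0.70)(0.70) − (-0.35)(-0.10) = 0.4550
  C_12 = −[(-0.15)(0.70) − (-0.35)(0.00)] = 0.1050
  C_13 = (-0.15)(-0.10) − (0.70)(0.00) = 0.0150
  C_21 = −[(-0.15)(0.70) − (-0.25)(-0.10)] = 0.1300
  C_22 = (0.85)(0.70) − (-0.25)(0.00) = 0.5950
  C_23 = −[(0.85)(-0.10) − (-0.15)(0.00)] = 0.0850
  C_31 = (-0.15)(-0.35) − (-0.25)(0.70) = 0.2275
  C_32 = −[(0.85)(-0.35) − (-0.25)(-0.15)] = 0.3350
  C_33 = (0.85)(0.70) − (-0.15)(-0.15) = 0.5725
det(I−A) = Σ_j (I−A)_1j·C_1j = (0.85)(0.4550) + (-0.15)(0.1050) + (-0.25)(0.0150) = 0.36725
adj(I−A) = Cᵀ =
  [ 0.4550   0.1300   0.2275]
  [ 0.1050   0.5950   0.3350]
  [ 0.0150   0.0850   0.5725]
(I − A)⁻¹ = adj(I−A) / det(I−A) ≈
  [   1.2389     0.3540     0.6195]
  [   0.2859     1.6201     0.9122]
  [   0.0408     0.2314     1.5589]
x = (I − A)⁻¹ d = adj(I−A)·d / det(I−A), with det(I−A) = 0.36725:
  x_1 = (0.4550·460 + 0.1300·300 + 0.2275·220) / 0.36725 = 298.35 / 0.36725 ≈ 812.39
  x_2 = (0.1050·460 + 0.5950·300 + 0.3350·220) / 0.36725 = 300.50 / 0.36725 ≈ 818.24
  x_3 = (0.0150·460 + 0.0850·300 + 0.5725·220) / 0.36725 = 158.35 / 0.36725 ≈ 431.18

x_1 = 812.39, x_2 = 818.24, x_3 = 431.18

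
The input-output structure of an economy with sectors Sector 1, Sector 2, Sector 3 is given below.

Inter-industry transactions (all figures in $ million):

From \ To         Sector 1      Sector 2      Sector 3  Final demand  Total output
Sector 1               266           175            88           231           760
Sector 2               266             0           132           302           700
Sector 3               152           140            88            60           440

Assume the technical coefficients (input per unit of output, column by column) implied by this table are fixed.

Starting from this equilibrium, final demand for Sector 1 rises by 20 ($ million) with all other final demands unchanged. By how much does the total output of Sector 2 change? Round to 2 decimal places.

Δx_2 = 19.88

Technical coefficients a_ij = z_ij / X_j:
  a_11 = 266/760 = 0.35, a_21 = 266/760 = 0.35, a_31 = 152/760 = 0.20
  a_12 = 175/700 = 0.25, a_22 = 0/700 = 0.00, a_32 = 140/700 = 0.20
  a_13 = 88/440 = 0.20, a_23 = 132/440 = 0.30, a_33 = 88/440 = 0.20
I − A =
  [   0.65    -0.25    -0.20]
  [  -0.35     1.00    -0.30]
  [  -0.20    -0.20     0.80]
Cofactors of I−A, C_ij = (−1)^(i+j)·(minor ij) (rows/columns in the sector order above):
  C_11 = (1.00)(0.80) − (-0.30)(-0.20) = 0.7400
  C_12 = −[(-0.35)(0.80) − (-0.30)(-0.20)] = 0.3400
  C_13 = (-0.35)(-0.20) − (1.00)(-0.20) = 0.2700
  C_21 = −[(-0.25)(0.80) − (-0.20)(-0.20)] = 0.2400
  C_22 = (0.65)(0.80) − (-0.20)(-0.20) = 0.4800
  C_23 = −[(0.65)(-0.20) − (-0.25)(-0.20)] = 0.1800
  C_31 = (-0.25)(-0.30) − (-0.20)(1.00) = 0.2750
  C_32 = −[(0.65)(-0.30) − (-0.20)(-0.35)] = 0.2650
  C_33 = (0.65)(1.00) − (-0.25)(-0.35) = 0.5625
det(I−A) = Σ_j (I−A)_1j·C_1j = (0.65)(0.7400) + (-0.25)(0.3400) + (-0.20)(0.2700) = 0.3420
adj(I−A) = Cᵀ =
  [ 0.7400   0.2400   0.2750]
  [ 0.3400   0.4800   0.2650]
  [ 0.2700   0.1800   0.5625]
(I − A)⁻¹ = adj(I−A) / det(I−A) ≈
  [   2.1637     0.7018     0.8041]
  [   0.9942     1.4035     0.7749]
  [   0.7895     0.5263     1.6447]
Δx = (I − A)⁻¹ Δd with Δd having +20 in the Sector 1 component and 0 elsewhere.
So Δx_2 = L_21 · (+20), where L_21 = adj(I−A)_21 / det(I−A) = 0.3400 / 0.3420.
Δx_2 = 0.3400 × (+20) / 0.3420 = 6.80 / 0.3420 ≈ 19.88.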